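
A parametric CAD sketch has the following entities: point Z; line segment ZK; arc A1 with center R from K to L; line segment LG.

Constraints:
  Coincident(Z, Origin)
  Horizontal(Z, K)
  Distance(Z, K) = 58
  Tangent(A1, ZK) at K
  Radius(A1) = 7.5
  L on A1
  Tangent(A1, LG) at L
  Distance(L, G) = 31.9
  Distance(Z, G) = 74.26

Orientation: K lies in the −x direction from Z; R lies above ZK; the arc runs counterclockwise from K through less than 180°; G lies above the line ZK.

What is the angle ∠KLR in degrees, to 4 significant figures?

34.35°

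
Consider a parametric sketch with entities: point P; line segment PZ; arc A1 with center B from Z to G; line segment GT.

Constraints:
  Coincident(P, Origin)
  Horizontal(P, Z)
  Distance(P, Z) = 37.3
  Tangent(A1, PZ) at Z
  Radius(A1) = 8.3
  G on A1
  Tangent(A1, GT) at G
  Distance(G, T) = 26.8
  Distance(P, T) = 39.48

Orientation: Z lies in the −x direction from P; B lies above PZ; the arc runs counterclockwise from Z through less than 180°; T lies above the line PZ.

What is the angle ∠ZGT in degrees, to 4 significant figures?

142.0°

Checks: ∠(BZ, ZP) = 90.00° ✓; |BG| = 8.300 ✓; ∠(BG, GT) = 90.00° ✓; |GT| = 26.80 ✓; |PT| = 39.48 ✓.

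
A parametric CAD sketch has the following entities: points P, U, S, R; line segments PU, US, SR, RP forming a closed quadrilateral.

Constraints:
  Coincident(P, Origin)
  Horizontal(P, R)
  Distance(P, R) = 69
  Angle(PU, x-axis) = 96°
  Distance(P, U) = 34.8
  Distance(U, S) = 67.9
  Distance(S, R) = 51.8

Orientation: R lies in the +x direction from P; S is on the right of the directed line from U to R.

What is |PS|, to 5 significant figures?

36.703

Checks: |US| = 67.90 ✓; |SR| = 51.80 ✓.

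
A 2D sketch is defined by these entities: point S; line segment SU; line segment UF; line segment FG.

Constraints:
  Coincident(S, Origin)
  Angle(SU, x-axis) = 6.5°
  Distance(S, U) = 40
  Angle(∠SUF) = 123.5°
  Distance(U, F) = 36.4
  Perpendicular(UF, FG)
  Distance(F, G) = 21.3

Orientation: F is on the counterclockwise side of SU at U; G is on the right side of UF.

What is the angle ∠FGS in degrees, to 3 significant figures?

46.9°

S is at the origin; SU runs at 6.5° with length 40.0, so U = 40.0·(cos 6.5°, sin 6.5°) = (39.7, 4.53). ∠SUF = 123.5°, so UF runs at 6.5° + (180° − 123.5°) = 63.0° from the x-axis; with |UF| = 36.4, F = U + 36.4·(cos 63.0°, sin 63.0°) = (56.3, 37.0). UF ⟂ FG; with |FG| = 21.3 on the right of UF, G = F + 21.3·(0.891, -0.454) = (75.2, 27.3). Then cos ∠FGS = GF·GS / (|GF||GS|), giving 46.9°.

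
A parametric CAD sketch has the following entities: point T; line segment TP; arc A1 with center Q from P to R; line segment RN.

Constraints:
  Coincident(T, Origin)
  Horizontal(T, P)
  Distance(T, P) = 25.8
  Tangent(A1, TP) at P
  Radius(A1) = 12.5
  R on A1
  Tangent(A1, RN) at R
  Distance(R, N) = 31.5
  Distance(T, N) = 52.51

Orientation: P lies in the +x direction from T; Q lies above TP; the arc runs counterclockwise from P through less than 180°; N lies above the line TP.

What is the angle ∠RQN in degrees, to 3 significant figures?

68.4°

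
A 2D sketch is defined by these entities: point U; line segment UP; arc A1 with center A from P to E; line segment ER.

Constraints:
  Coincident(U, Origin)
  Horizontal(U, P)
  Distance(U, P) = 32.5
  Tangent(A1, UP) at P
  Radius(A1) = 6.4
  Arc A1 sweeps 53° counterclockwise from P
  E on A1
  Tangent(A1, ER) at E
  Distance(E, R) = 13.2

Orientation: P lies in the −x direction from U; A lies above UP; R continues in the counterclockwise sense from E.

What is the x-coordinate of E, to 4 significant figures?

-27.39

Since A1 is tangent to UP there, AP ⟂ UP, so A = P + (0, 6.4) = (-32.50, 6.400). On A1, P sits at bearing -90° from A; a 53° counterclockwise sweep puts E at bearing -37°, so E = A + 6.4·(cos -37°, sin -37°) = (-27.39, 2.548). So E.x = -27.39.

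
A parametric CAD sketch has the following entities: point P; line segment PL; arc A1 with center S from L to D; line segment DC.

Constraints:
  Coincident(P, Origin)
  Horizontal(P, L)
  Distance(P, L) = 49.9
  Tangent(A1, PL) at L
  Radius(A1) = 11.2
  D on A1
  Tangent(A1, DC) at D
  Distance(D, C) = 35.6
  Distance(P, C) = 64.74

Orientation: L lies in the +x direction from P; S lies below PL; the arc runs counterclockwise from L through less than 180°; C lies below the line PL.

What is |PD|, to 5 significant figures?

40.815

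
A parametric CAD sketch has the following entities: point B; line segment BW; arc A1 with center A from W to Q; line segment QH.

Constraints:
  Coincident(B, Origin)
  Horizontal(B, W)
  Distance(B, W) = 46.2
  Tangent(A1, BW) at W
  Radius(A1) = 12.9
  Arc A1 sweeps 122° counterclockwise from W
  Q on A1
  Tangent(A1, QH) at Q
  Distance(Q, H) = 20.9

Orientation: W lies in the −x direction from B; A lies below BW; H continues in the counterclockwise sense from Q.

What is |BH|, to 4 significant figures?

59.37

B is at the origin; BW is horizontal with |BW| = 46.2 and W on the −x side, so W = (-46.20, 0.000). Since A1 is tangent to BW there, AW ⟂ BW, so A = W + (0, -12.9) = (-46.20, -12.90). On A1, W sits at bearing 90° from A; a 122° counterclockwise sweep puts Q at bearing 212°, so Q = A + 12.9·(cos 212°, sin 212°) = (-57.14, -19.74). The tangent condition forces AQ to be normal to QH, so QH runs along (−sin 212°, cos 212°); with |QH| = 20.9, H = (-46.06, -37.46). Then |BH| = |H − B| = 59.37.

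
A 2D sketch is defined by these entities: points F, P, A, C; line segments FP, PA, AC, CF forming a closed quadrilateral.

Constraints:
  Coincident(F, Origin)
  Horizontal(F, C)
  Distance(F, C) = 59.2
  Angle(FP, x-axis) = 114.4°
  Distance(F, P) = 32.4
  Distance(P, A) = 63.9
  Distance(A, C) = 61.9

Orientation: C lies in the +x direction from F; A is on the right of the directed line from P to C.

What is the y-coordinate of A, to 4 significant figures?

-31.42

F is at the origin; FC is horizontal with |FC| = 59.2 and C in +x, so C = (59.2, 0). FP runs at 114.4° with |FP| = 32.4, so P = (-13.38, 29.51). A is determined by |PA| = 63.9 and |AC| = 61.9 together: it lies at the intersection of circle(P, 63.9) and circle(C, 61.9). With |PC| = 78.35, the foot of the radical line on PC is 40.78 from P and the perpendicular offset is √(63.9² − 40.78²) = 49.19. Taking the right-of-PC solution: A = (5.870, -31.42).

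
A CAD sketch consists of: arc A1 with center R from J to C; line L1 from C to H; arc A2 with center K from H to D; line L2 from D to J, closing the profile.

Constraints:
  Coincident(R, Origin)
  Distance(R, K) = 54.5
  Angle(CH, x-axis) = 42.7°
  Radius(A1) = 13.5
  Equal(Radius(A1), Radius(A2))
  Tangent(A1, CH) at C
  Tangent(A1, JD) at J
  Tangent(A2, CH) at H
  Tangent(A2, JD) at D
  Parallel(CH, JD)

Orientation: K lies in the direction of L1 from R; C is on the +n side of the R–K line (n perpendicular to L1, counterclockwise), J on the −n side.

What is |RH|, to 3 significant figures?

56.1

Tangency of A1 to both parallel lines with radius 13.5 puts C and J at R ± 13.5·n: C = (-9.16, 9.92), J = (9.16, -9.92). Equal radii place H and D the same way about K: H = K + 13.5·n = (30.9, 46.9), D = K − 13.5·n = (49.2, 27.0). Then |RH| = |H − R| = 56.1.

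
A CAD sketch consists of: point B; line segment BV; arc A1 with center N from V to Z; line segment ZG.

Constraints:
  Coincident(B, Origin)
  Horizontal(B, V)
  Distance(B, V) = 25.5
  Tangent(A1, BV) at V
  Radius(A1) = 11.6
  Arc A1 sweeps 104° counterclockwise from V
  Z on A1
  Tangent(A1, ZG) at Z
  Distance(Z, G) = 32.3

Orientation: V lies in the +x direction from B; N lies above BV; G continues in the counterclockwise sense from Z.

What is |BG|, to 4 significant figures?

54.13

B is at the origin; BV is horizontal with |BV| = 25.5 and V on the +x side, so V = (25.50, 0.000). The tangent condition forces NV to be normal to BV, so N = V + (0, 11.6) = (25.50, 11.60). On A1, V sits at bearing -90° from N; a 104° counterclockwise sweep puts Z at bearing 14°, so Z = N + 11.6·(cos 14°, sin 14°) = (36.76, 14.41). Tangency of A1 to ZG means the radius NZ is perpendicular to ZG, so ZG runs along (−sin 14°, cos 14°); with |ZG| = 32.3, G = (28.94, 45.75). Then |BG| = |G − B| = 54.13.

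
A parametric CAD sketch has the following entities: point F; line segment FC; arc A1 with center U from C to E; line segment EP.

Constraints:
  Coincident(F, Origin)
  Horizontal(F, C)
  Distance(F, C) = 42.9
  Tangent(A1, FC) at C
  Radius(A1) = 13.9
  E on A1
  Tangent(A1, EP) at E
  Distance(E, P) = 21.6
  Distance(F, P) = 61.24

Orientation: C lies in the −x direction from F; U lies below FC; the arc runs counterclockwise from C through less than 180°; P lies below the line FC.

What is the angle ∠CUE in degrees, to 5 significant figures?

113.57°

Checks: |UE| = 13.90 ✓; ∠(UE, EP) = 90.00° ✓; |EP| = 21.60 ✓; |FP| = 61.24 ✓.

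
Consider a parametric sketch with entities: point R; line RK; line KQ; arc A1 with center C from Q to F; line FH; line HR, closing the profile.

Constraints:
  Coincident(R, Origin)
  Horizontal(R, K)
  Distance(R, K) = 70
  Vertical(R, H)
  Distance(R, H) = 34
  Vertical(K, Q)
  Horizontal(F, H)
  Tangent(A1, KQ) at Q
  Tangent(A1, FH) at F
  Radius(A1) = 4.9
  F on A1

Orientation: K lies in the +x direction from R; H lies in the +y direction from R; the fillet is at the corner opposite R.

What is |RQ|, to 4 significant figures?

75.81

R is at the origin; R and K share the same y with |RK| = 70.0 and K on the +x side, so K = (70.00, 0.000). R and H share the same x with |RH| = 34.0 and H on the +y side, so H = (0.000, 34.00). The virtual corner opposite R is at (70.00, 34.00). The tangent condition forces CQ to be normal to KQ and A1 meets FH tangentially, so CF is at right angles to FH, with radius 4.9, so the center C sits 4.9 in from both sides at C = (65.10, 29.10). That places the tangent points at Q = (70.00, 29.10) on KQ and F = (65.10, 34.00) on FH. Then |RQ| = |Q − R| = 75.81.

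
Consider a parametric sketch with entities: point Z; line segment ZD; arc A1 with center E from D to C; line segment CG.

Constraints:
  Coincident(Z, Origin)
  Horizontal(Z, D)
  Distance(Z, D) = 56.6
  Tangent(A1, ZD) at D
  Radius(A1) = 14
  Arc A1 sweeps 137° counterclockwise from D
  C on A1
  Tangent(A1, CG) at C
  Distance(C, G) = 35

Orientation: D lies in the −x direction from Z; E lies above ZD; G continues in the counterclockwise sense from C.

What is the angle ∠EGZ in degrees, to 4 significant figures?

31.29°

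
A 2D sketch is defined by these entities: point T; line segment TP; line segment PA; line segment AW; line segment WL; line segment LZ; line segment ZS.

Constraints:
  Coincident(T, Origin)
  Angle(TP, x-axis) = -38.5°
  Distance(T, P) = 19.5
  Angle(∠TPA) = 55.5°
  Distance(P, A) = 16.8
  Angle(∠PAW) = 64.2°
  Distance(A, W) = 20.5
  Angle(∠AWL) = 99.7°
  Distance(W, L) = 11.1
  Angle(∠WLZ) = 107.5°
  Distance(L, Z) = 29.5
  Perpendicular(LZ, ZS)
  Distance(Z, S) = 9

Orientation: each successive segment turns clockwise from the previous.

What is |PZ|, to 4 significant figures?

14.54

∠AWL = 99.7° gives WL at 0.9000° from the x-axis; with |WL| = 11.1, L = (13.43, 3.382). ∠WLZ = 107.5° gives LZ at -71.60° from the x-axis; with |LZ| = 29.5, Z = (22.74, -24.61). Then |PZ| = |Z − P| = 14.54.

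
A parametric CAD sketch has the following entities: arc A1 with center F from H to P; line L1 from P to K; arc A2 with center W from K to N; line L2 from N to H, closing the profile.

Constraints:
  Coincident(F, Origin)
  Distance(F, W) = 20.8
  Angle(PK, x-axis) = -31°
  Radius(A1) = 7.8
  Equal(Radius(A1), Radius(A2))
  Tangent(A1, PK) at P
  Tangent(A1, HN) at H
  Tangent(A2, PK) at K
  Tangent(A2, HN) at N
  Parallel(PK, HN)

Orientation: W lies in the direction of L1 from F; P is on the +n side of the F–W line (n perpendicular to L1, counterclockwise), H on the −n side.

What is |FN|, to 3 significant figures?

22.2

The slot axis is L1's direction at -31.0°, so u = (cos -31.0°, sin -31.0°) = (0.857, -0.515) and n = (−sin -31.0°, cos -31.0°) = (0.515, 0.857). F is at the origin and W lies 20.8 along u from F, so W = 20.8·u = (17.8, -10.7). Tangency of A1 to both parallel lines with radius 7.8 puts P and H at F ± 7.8·n: P = (4.02, 6.69), H = (-4.02, -6.69). Equal radii place K and N the same way about W: K = W + 7.8·n = (21.8, -4.03), N = W − 7.8·n = (13.8, -17.4). Then |FN| = |N − F| = 22.2.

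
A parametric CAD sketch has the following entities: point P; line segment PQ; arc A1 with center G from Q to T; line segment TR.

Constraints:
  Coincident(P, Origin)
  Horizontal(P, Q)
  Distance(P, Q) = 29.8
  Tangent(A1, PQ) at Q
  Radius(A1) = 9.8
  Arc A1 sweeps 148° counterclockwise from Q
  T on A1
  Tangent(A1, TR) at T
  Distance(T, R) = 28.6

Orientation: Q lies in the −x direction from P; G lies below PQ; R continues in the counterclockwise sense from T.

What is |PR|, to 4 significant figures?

34.96

P is at the origin; P and Q share the same y with |PQ| = 29.8 and Q on the −x side, so Q = (-29.80, 0.000). A1 meets PQ tangentially, so GQ is at right angles to PQ, so G = Q + (0, -9.8) = (-29.80, -9.800). On A1, Q sits at bearing 90° from G; a 148° counterclockwise sweep puts T at bearing 238°, so T = G + 9.8·(cos 238°, sin 238°) = (-34.99, -18.11). A1 meets TR tangentially, so GT is at right angles to TR, so TR runs along (−sin 238°, cos 238°); with |TR| = 28.6, R = (-10.74, -33.27). Then |PR| = |R − P| = 34.96.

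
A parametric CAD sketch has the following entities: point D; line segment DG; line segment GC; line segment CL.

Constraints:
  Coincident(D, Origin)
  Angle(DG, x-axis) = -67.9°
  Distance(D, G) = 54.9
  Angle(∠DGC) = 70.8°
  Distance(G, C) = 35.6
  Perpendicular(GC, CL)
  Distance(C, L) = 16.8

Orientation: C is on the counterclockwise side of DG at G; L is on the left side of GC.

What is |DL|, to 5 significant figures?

39.193

∠DGC = 70.8°, so GC runs at -67.9° + (180° − 70.8°) = 41.300° from the x-axis; with |GC| = 35.6, C = G + 35.6·(cos 41.300°, sin 41.300°) = (47.400, -27.370). GC is perpendicular to CL; with |CL| = 16.8 on the left of GC, L = C + 16.8·(-0.66000, 0.75126) = (36.312, -14.749). Then |DL| = |L − D| = 39.193.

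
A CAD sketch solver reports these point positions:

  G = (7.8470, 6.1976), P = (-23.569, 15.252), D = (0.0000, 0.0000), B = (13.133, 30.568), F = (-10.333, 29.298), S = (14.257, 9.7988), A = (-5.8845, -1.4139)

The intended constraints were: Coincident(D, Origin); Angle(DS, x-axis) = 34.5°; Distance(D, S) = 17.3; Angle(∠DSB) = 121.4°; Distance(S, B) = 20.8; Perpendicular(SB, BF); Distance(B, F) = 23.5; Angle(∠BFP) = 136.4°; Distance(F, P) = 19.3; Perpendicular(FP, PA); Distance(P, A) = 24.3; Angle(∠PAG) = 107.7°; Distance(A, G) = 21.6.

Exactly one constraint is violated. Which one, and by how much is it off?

Distance(A, G) = 21.6 — off by 5.90.

D = (0.00, 0.00) ✓; DS at 34.50° ✓; |DS| = 17.30 ✓; ∠DSB = 121.4° ✓; |SB| = 20.80 ✓; ∠(SB, BF) = 90.00° ✓; |BF| = 23.50 ✓; ∠BFP = 136.4° ✓; |FP| = 19.30 ✓; ∠(FP, PA) = 90.00° ✓; |PA| = 24.30 ✓; ∠PAG = 107.7° ✓; |AG| = 15.70 ✗.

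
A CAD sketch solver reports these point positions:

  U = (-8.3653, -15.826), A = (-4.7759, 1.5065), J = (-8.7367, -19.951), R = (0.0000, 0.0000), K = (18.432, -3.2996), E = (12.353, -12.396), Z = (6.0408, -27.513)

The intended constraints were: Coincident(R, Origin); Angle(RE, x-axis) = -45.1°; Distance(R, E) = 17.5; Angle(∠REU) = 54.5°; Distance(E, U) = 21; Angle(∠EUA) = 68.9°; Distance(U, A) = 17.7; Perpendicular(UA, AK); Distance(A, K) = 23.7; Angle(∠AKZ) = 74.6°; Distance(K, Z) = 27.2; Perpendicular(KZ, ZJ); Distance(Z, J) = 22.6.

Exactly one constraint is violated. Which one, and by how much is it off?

Distance(Z, J) = 22.6 — off by 6.00.

R = (0.00, 0.00) ✓; RE at -45.10° ✓; |RE| = 17.50 ✓; ∠REU = 54.50° ✓; |EU| = 21.00 ✓; ∠EUA = 68.90° ✓; |UA| = 17.70 ✓; ∠(UA, AK) = 90.00° ✓; |AK| = 23.70 ✓; ∠AKZ = 74.60° ✓; |KZ| = 27.20 ✓; ∠(KZ, ZJ) = 90.00° ✓; |ZJ| = 16.60 ✗.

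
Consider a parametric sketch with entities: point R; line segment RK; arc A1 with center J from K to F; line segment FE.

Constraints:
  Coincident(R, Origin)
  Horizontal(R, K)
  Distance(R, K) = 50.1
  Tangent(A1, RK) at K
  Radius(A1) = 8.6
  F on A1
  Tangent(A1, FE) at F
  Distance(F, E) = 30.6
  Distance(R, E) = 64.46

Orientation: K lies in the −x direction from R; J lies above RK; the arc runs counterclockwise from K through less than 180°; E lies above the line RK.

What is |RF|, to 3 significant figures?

43.2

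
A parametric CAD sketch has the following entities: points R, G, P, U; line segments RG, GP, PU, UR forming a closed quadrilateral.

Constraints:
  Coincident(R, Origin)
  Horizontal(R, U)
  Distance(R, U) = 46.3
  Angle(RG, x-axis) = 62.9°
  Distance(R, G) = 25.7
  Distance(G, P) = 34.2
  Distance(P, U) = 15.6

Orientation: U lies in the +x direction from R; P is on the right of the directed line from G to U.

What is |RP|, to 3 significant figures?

31.9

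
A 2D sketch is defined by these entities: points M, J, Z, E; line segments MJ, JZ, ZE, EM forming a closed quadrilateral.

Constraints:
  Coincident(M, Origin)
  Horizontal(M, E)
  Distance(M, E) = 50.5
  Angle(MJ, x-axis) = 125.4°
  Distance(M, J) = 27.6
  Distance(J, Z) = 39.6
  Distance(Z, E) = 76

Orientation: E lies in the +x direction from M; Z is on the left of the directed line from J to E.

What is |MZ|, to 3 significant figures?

58.1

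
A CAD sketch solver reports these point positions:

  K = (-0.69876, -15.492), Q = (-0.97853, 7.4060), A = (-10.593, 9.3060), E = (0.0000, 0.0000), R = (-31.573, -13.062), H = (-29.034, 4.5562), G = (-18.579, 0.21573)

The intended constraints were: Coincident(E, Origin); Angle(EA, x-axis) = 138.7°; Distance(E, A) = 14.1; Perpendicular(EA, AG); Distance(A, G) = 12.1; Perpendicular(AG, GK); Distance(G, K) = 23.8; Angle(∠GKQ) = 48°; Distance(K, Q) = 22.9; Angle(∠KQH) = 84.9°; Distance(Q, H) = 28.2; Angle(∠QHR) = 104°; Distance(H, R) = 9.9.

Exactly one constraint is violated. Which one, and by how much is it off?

Distance(H, R) = 9.9 — off by 7.90.

E = (0.00, 0.00) ✓; EA at 138.7° ✓; |EA| = 14.10 ✓; ∠(EA, AG) = 90.00° ✓; |AG| = 12.10 ✓; ∠(AG, GK) = 90.00° ✓; |GK| = 23.80 ✓; ∠GKQ = 48.00° ✓; |KQ| = 22.90 ✓; ∠KQH = 84.90° ✓; |QH| = 28.20 ✓; ∠QHR = 104.0° ✓; |HR| = 17.80 ✗.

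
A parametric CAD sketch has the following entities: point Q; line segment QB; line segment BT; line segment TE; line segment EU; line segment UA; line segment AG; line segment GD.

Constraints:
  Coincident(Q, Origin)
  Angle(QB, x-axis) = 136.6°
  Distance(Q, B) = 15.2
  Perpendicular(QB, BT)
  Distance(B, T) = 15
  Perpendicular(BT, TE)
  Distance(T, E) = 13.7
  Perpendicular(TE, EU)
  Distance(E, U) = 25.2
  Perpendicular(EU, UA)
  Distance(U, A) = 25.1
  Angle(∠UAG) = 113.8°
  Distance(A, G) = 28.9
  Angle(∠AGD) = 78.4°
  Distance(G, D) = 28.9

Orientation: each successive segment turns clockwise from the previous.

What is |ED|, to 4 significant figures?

11.25

∠UAG = 113.8° gives AG at 70.40° from the x-axis; with |AG| = 28.9, G = (-16.64, 38.09). ∠AGD = 78.4° gives GD at -31.20° from the x-axis; with |GD| = 28.9, D = (8.079, 23.12). Then |ED| = |D − E| = 11.25.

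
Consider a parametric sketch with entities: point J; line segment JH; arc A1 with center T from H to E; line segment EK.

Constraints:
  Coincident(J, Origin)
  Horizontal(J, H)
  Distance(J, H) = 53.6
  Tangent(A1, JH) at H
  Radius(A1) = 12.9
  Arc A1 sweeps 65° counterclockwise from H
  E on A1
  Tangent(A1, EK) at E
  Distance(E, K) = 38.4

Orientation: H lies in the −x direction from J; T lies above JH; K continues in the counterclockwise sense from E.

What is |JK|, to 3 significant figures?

49.4

On A1, H sits at bearing -90° from T; a 65° counterclockwise sweep puts E at bearing -25°, so E = T + 12.9·(cos -25°, sin -25°) = (-41.9, 7.45). Since A1 is tangent to EK there, TE ⟂ EK, so EK runs along (−sin -25°, cos -25°); with |EK| = 38.4, K = (-25.7, 42.3). Then |JK| = |K − J| = 49.4.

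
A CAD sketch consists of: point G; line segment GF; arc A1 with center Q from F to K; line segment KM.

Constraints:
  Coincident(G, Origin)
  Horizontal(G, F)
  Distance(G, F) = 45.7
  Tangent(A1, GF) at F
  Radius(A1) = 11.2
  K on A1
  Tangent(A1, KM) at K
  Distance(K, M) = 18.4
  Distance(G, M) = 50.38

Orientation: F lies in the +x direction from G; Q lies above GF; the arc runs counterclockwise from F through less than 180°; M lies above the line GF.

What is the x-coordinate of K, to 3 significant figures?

53.0

G is at the origin; GF is horizontal with |GF| = 45.7 and F on the +x side, so F = (45.7, 0.00). Since A1 is tangent to GF there, QF ⟂ GF, so Q = F + (0, 11.2) = (45.7, 11.2). Since QK ⟂ KM (tangency), |QM| = √(11.2² + 18.4²) = 21.5 regardless of where K sits on A1. So M lies on both circle(G, 50.38) and circle(Q, 21.5); the above-GF intersection is M = (39.1, 31.7). K is the foot of the tangent from M: K = (53.0, 19.7).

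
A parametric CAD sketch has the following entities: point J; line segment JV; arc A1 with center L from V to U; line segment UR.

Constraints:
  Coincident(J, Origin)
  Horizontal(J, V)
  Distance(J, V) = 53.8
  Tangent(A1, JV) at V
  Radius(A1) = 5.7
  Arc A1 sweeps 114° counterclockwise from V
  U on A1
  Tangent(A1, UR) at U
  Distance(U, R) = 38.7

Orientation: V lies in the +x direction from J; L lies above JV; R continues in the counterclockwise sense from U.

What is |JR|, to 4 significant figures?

61.26

J is at the origin; J and V share the same y with |JV| = 53.8 and V on the +x side, so V = (53.80, 0.000). The tangent condition forces LV to be normal to JV, so L = V + (0, 5.7) = (53.80, 5.700). On A1, V sits at bearing -90° from L; a 114° counterclockwise sweep puts U at bearing 24°, so U = L + 5.7·(cos 24°, sin 24°) = (59.01, 8.018). Since A1 is tangent to UR there, LU ⟂ UR, so UR runs along (−sin 24°, cos 24°); with |UR| = 38.7, R = (43.27, 43.37). Then |JR| = |R − J| = 61.26.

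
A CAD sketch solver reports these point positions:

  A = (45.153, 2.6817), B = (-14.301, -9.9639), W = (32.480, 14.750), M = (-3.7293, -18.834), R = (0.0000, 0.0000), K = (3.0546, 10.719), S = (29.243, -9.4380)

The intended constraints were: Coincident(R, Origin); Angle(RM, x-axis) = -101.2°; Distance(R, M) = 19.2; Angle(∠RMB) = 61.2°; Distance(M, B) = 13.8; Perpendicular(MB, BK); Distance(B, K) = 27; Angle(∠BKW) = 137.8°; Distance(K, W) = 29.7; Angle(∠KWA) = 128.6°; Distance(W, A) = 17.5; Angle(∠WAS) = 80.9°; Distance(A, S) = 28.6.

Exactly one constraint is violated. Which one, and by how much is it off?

Distance(A, S) = 28.6 — off by 8.60.

R = (0.00, 0.00) ✓; RM at -101.2° ✓; |RM| = 19.20 ✓; ∠RMB = 61.20° ✓; |MB| = 13.80 ✓; ∠(MB, BK) = 90.00° ✓; |BK| = 27.00 ✓; ∠BKW = 137.8° ✓; |KW| = 29.70 ✓; ∠KWA = 128.6° ✓; |WA| = 17.50 ✓; ∠WAS = 80.90° ✓; |AS| = 20.00 ✗.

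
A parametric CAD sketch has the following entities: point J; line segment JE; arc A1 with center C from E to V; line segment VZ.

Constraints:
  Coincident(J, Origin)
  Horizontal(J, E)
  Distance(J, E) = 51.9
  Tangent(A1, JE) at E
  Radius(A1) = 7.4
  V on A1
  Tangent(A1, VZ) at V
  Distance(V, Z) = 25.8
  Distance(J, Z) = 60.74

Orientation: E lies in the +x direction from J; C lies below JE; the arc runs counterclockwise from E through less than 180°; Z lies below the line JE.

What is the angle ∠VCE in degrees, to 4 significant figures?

102.4°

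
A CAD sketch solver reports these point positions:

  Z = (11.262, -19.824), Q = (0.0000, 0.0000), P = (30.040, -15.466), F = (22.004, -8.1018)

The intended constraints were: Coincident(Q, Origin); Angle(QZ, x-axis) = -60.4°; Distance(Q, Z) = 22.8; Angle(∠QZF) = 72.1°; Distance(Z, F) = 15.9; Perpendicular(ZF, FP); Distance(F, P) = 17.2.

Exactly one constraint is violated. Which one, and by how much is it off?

Distance(F, P) = 17.2 — off by 6.30.

Q = (0.00, 0.00) ✓; QZ at -60.40° ✓; |QZ| = 22.80 ✓; ∠QZF = 72.10° ✓; |ZF| = 15.90 ✓; ∠(ZF, FP) = 90.00° ✓; |FP| = 10.90 ✗.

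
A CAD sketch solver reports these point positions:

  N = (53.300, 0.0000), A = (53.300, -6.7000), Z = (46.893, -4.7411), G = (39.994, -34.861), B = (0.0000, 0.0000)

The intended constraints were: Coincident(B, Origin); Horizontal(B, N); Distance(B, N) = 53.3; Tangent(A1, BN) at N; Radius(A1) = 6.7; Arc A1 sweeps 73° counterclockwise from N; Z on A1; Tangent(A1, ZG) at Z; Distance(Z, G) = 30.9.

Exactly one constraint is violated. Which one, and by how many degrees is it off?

Tangent(A1, ZG) at Z — off by 4.10°.

B = (0.00, 0.00) ✓; B.y = 0.00, N.y = 0.00 ✓; |BN| = 53.30 ✓; ∠(AN, NB) = 90.00° ✓; |AN| = 6.700 ✓; bearing(A→Z) − bearing(A→N) = 73.00° ✓; |AZ| = 6.700 ✓; ∠(AZ, ZG) = 85.90° ✗; |ZG| = 30.90 ✓.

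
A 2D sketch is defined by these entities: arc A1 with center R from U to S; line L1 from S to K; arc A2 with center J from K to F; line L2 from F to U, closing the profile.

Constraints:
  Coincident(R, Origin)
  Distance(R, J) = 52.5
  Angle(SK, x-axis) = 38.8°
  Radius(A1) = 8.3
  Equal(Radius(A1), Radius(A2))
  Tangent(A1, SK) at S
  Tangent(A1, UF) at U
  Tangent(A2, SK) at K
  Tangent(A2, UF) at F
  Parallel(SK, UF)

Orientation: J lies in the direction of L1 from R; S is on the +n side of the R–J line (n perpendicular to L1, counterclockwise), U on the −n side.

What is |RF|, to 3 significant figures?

53.2

The slot axis is L1's direction at 38.8°, so u = (cos 38.8°, sin 38.8°) = (0.779, 0.627) and n = (−sin 38.8°, cos 38.8°) = (-0.627, 0.779). R is at the origin and J lies 52.5 along u from R, so J = 52.5·u = (40.9, 32.9). Tangency of A1 to both parallel lines with radius 8.3 puts S and U at R ± 8.3·n: S = (-5.20, 6.47), U = (5.20, -6.47). Equal radii place K and F the same way about J: K = J + 8.3·n = (35.7, 39.4), F = J − 8.3·n = (46.1, 26.4). Then |RF| = |F − R| = 53.2.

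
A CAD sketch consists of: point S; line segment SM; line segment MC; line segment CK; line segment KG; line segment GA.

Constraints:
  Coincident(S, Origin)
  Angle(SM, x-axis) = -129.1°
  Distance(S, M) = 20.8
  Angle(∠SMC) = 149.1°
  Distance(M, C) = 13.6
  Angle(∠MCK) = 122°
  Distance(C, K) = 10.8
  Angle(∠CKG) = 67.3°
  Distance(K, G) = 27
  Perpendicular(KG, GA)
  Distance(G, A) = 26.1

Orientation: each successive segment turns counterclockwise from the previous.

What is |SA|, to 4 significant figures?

23.77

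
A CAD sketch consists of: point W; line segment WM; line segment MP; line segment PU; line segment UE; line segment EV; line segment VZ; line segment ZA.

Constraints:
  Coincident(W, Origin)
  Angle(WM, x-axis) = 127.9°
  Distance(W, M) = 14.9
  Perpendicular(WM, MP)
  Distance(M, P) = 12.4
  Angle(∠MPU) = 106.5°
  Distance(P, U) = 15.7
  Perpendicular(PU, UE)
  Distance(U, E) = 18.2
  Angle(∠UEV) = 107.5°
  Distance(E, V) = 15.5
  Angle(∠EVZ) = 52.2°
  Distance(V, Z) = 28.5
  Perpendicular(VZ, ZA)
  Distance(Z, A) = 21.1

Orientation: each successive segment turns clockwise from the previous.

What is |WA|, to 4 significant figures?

23.53

∠EVZ = 52.2° gives VZ at 34.10° from the x-axis; with |VZ| = 28.5, Z = (11.67, 16.23). VZ ⟂ ZA, so ZA runs at -55.90°; with |ZA| = 21.1, A = (23.50, -1.242). Then |WA| = |A − W| = 23.53.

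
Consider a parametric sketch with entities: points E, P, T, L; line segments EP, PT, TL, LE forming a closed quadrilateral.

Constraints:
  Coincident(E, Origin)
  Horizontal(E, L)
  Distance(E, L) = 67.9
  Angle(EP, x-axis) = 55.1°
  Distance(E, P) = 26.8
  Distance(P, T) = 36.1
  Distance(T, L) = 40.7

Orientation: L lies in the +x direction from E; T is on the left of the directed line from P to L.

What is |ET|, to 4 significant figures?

60.45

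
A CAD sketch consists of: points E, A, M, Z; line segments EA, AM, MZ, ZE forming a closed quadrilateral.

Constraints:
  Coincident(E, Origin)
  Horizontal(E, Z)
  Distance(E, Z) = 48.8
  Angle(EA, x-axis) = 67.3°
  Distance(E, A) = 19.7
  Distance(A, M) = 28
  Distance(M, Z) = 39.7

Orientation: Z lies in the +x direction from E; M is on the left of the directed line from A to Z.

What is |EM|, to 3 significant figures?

46.1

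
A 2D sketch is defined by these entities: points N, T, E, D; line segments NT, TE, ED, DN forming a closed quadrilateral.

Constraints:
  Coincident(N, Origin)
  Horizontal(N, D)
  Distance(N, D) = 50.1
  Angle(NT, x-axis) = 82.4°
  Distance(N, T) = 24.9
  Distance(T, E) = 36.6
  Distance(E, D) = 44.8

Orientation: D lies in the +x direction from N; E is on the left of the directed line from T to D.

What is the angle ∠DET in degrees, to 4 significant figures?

80.41°

Checks: |TE| = 36.60 ✓; |ED| = 44.80 ✓.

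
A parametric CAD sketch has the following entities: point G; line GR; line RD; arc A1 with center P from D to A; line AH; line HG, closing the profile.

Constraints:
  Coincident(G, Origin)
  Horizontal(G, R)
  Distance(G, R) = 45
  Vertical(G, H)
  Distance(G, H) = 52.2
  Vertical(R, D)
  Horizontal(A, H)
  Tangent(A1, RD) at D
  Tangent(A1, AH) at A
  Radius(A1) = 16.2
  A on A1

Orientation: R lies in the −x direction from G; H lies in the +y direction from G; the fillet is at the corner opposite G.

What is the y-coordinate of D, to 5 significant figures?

36.000

G is at the origin; G and R share the same y with |GR| = 45.0 and R on the −x side, so R = (-45.000, 0.0000). GH is vertical with |GH| = 52.2 and H on the +y side, so H = (0.0000, 52.200). The virtual corner opposite G is at (-45.000, 52.200). Since A1 is tangent to RD there, PD ⟂ RD and the tangent condition forces PA to be normal to AH, with radius 16.2, so the center P sits 16.2 in from both sides at P = (-28.800, 36.000). That places the tangent points at D = (-45.000, 36.000) on RD and A = (-28.800, 52.200) on AH. So D.y = 36.000.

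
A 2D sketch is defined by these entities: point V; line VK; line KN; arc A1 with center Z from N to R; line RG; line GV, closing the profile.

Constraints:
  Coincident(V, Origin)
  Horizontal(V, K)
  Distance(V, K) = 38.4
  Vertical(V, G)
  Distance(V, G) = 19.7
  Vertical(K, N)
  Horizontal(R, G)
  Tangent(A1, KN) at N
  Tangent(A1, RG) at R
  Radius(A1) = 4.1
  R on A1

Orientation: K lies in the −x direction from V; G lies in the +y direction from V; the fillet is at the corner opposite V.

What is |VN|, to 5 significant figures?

41.448

V is at the origin; V and K share the same y with |VK| = 38.4 and K on the −x side, so K = (-38.400, 0.0000). V and G share the same x with |VG| = 19.7 and G on the +y side, so G = (0.0000, 19.700). The virtual corner opposite V is at (-38.400, 19.700). A1 meets KN tangentially, so ZN is at right angles to KN and since A1 is tangent to RG there, ZR ⟂ RG, with radius 4.1, so the center Z sits 4.1 in from both sides at Z = (-34.300, 15.600). That places the tangent points at N = (-38.400, 15.600) on KN and R = (-34.300, 19.700) on RG. Then |VN| = |N − V| = 41.448.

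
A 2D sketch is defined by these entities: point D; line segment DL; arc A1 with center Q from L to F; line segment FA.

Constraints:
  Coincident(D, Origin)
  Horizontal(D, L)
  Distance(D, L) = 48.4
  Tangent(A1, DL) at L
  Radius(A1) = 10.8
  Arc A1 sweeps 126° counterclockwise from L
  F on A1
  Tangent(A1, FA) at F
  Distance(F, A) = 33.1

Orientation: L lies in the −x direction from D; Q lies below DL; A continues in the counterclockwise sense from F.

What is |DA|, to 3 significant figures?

57.9

D is at the origin; DL is horizontal with |DL| = 48.4 and L on the −x side, so L = (-48.4, 0.00). The tangent condition forces QL to be normal to DL, so Q = L + (0, -10.8) = (-48.4, -10.8). On A1, L sits at bearing 90° from Q; a 126° counterclockwise sweep puts F at bearing 216°, so F = Q + 10.8·(cos 216°, sin 216°) = (-57.1, -17.1). Since A1 is tangent to FA there, QF ⟂ FA, so FA runs along (−sin 216°, cos 216°); with |FA| = 33.1, A = (-37.7, -43.9). Then |DA| = |A − D| = 57.9.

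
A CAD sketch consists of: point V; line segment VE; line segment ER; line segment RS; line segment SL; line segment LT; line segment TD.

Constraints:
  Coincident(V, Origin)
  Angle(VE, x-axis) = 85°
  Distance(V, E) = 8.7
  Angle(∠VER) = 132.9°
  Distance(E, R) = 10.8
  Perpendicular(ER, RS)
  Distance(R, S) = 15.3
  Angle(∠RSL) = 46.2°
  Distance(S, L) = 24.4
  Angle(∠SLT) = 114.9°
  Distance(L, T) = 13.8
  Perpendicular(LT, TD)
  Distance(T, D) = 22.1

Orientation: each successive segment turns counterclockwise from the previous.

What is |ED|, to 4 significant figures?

20.02

V is at the origin; VE runs at 85.0° with length 8.7, so E = (0.7583, 8.667). ∠VER = 132.9° gives ER at 132.1° from the x-axis; with |ER| = 10.8, R = (-6.482, 16.68). ER is perpendicular to RS, so RS runs at -137.9°; with |RS| = 15.3, S = (-17.83, 6.423). ∠RSL = 46.2° gives SL at -4.100° from the x-axis; with |SL| = 24.4, L = (6.503, 4.678). ∠SLT = 114.9° gives LT at 61.00° from the x-axis; with |LT| = 13.8, T = (13.19, 16.75). The perpendicularity gives TD at right angles to LT, so TD runs at 151.0°; with |TD| = 22.1, D = (-6.136, 27.46). Then |ED| = |D − E| = 20.02.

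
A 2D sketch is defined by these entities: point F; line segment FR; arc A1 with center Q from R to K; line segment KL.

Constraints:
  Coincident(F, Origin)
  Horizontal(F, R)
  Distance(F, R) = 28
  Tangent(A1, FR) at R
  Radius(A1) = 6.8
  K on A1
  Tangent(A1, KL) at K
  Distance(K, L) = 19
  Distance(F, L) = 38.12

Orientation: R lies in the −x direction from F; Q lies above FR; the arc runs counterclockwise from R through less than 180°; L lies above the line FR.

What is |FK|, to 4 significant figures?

23.20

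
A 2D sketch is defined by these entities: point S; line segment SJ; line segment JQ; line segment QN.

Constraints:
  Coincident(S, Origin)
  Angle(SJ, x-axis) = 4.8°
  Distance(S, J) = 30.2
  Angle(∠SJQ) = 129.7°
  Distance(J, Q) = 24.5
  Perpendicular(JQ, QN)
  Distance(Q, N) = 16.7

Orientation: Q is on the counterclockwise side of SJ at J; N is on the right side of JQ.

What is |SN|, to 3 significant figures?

59.3

S is at the origin; SJ runs at 4.8° with length 30.2, so J = 30.2·(cos 4.8°, sin 4.8°) = (30.1, 2.53). ∠SJQ = 129.7°, so JQ runs at 4.8° + (180° − 129.7°) = 55.1° from the x-axis; with |JQ| = 24.5, Q = J + 24.5·(cos 55.1°, sin 55.1°) = (44.1, 22.6). JQ is perpendicular to QN; with |QN| = 16.7 on the right of JQ, N = Q + 16.7·(0.820, -0.572) = (57.8, 13.1). Then |SN| = |N − S| = 59.3.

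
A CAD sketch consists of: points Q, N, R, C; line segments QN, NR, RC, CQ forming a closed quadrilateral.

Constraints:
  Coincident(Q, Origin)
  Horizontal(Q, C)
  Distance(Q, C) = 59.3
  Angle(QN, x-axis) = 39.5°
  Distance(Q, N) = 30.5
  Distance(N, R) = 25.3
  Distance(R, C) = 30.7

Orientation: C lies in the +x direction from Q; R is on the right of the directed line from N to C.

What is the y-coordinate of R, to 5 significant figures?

-5.2891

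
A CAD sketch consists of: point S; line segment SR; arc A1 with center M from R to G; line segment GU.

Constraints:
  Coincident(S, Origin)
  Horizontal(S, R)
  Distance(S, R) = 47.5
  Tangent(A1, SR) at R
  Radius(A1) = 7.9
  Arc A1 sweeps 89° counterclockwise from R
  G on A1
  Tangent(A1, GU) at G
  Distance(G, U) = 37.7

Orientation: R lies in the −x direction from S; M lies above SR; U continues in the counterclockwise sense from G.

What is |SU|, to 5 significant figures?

59.857

On A1, R sits at bearing -90° from M; an 89° counterclockwise sweep puts G at bearing -1°, so G = M + 7.9·(cos -1°, sin -1°) = (-39.601, 7.7621). The tangent condition forces MG to be normal to GU, so GU runs along (−sin -1°, cos -1°); with |GU| = 37.7, U = (-38.943, 45.456). Then |SU| = |U − S| = 59.857.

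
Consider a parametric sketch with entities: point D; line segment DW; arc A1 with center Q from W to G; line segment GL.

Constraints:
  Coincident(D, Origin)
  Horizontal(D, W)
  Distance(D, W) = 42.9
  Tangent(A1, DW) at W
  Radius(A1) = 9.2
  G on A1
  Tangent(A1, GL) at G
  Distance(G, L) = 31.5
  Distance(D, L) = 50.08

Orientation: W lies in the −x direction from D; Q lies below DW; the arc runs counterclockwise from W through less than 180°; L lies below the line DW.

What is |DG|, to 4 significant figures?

52.29

Checks: |QG| = 9.200 ✓; ∠(QG, GL) = 90.00° ✓; |GL| = 31.50 ✓; |DL| = 50.08 ✓.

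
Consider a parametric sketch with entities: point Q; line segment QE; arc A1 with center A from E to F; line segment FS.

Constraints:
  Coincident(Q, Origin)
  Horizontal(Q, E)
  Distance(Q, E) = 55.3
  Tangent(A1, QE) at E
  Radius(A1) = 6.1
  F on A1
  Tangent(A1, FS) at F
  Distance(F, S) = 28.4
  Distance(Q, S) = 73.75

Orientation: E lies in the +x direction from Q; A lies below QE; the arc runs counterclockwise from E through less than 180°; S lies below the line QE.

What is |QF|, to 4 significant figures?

51.10

Checks: |AF| = 6.100 ✓; ∠(AF, FS) = 90.00° ✓; |FS| = 28.40 ✓; |QS| = 73.75 ✓.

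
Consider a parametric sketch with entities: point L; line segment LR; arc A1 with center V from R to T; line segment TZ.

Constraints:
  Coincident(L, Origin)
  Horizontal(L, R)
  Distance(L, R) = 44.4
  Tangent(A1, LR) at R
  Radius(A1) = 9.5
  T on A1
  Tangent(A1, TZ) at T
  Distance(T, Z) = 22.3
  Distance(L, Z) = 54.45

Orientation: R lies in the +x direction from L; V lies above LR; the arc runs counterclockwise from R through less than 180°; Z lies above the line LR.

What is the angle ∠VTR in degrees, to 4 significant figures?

31.55°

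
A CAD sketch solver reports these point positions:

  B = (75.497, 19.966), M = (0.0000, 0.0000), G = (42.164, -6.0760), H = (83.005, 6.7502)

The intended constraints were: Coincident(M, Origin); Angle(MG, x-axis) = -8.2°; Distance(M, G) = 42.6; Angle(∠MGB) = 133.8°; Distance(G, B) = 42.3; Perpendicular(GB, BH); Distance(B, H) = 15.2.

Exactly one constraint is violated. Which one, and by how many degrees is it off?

Perpendicular(GB, BH) — off by 8.40°.

M = (0.00, 0.00) ✓; MG at -8.200° ✓; |MG| = 42.60 ✓; ∠MGB = 133.8° ✓; |GB| = 42.30 ✓; ∠(GB, BH) = 98.40° ✗; |BH| = 15.20 ✓.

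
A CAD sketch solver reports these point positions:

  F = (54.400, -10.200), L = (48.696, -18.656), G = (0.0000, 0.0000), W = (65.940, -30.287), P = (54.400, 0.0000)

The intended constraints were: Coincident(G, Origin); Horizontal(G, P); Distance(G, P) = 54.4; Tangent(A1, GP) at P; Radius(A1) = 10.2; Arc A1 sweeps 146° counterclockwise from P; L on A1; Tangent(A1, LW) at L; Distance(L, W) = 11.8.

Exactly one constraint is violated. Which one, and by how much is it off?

Distance(L, W) = 11.8 — off by 9.00.

G = (0.00, 0.00) ✓; G.y = 0.00, P.y = 0.00 ✓; |GP| = 54.40 ✓; ∠(FP, PG) = 90.00° ✓; |FP| = 10.20 ✓; bearing(F→L) − bearing(F→P) = 146.0° ✓; |FL| = 10.20 ✓; ∠(FL, LW) = 90.00° ✓; |LW| = 20.80 ✗.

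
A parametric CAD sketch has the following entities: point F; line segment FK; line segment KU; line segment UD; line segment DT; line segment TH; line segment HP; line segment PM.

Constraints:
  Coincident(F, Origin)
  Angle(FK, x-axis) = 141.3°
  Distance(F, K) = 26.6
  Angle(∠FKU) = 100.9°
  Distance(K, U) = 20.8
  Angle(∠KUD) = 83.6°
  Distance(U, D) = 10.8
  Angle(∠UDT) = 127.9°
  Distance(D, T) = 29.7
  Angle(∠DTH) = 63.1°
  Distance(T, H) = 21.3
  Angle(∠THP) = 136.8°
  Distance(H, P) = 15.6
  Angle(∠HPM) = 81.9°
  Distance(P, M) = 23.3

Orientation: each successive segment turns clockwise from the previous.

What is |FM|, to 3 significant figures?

28.5

F is at the origin; FK runs at 141.3° with length 26.6, so K = (-20.8, 16.6). ∠FKU = 100.9° gives KU at 62.2° from the x-axis; with |KU| = 20.8, U = (-11.1, 35.0). ∠KUD = 83.6° gives UD at -34.2° from the x-axis; with |UD| = 10.8, D = (-2.13, 29.0). ∠UDT = 127.9° gives DT at -86.3° from the x-axis; with |DT| = 29.7, T = (-0.210, -0.678). ∠DTH = 63.1° gives TH at 157° from the x-axis; with |TH| = 21.3, H = (-19.8, 7.71). ∠THP = 136.8° gives HP at 114° from the x-axis; with |HP| = 15.6, P = (-26.0, 22.0). ∠HPM = 81.9° gives PM at 15.5° from the x-axis; with |PM| = 23.3, M = (-3.58, 28.2). Then |FM| = |M − F| = 28.5.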